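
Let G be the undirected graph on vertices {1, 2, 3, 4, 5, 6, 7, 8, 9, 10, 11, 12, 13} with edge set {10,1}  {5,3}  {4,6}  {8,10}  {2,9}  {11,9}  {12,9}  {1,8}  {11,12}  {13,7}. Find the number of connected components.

Component: {3, 5}
Component: {4, 6}
Component: {7, 13}
Component: {1, 8, 10}
Component: {2, 9, 11, 12}

5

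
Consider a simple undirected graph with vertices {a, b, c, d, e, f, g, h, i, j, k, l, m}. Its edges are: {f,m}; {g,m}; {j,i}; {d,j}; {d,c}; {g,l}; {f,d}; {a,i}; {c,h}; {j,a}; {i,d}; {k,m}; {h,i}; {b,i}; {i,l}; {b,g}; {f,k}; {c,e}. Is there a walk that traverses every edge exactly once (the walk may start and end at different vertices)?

No

Degrees: a:2, b:2, c:3, d:4, e:1, f:3, g:3, h:2, i:6, j:3, k:2, l:2, m:3
Odd-degree vertices: c, e, f, g, j, m (6 total).
An Eulerian trail requires 0 or 2 odd-degree vertices; here there are 6.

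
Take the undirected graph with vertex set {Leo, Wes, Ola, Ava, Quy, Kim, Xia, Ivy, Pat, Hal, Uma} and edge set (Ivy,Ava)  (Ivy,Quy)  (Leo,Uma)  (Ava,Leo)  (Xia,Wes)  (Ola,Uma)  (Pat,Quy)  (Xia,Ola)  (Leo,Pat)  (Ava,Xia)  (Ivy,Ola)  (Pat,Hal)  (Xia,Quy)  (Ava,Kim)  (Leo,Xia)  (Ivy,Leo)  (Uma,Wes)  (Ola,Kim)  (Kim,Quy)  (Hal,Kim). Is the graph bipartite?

No

Ivy-Ava-Leo-Ivy is an odd cycle (length 3), and a bipartite graph can contain only even cycles.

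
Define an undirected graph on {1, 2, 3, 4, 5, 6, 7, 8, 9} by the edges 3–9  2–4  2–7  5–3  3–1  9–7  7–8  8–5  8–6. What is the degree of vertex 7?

Neighbors of 7: 2, 8, 9.

3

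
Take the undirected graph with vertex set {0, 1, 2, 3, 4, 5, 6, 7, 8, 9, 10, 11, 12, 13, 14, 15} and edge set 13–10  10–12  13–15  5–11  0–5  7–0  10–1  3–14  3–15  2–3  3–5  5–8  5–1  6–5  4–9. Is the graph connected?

No

Component: {4, 9}
Component: {0, 1, 2, 3, 5, 6, 7, 8, 10, 11, 12, 13, 14, 15}
No edge joins these 2 groups, so the graph is disconnected.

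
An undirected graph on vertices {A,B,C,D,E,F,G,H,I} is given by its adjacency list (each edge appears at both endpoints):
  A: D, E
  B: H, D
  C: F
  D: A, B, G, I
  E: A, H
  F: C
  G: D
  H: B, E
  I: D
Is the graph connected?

No

Component: {C, F}
Component: {A, B, D, E, G, H, I}
There are 2 separate components, so the graph is not connected.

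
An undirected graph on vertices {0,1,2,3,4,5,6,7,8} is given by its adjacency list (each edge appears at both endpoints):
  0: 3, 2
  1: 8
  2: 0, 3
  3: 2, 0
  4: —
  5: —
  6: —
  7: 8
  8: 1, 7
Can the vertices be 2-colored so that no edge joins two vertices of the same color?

No

The cycle 2-0-3-2 has length 3, which is odd, so the graph is not bipartite.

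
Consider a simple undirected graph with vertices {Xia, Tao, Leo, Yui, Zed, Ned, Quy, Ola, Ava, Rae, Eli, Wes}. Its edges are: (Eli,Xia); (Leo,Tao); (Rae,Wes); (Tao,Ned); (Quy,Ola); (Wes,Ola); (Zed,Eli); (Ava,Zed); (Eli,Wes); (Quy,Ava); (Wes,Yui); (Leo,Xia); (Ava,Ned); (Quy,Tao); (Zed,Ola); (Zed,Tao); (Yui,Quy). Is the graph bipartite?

The cycle Eli-Xia-Leo-Tao-Quy-Ola-Wes-Eli has length 7, which is odd, so the graph is not bipartite.

No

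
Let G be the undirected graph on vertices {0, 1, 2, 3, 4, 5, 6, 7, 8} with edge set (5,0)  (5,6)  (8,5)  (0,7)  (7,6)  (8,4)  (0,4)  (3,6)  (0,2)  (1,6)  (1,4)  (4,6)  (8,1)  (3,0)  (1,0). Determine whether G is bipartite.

The cycle 4-1-8-4 has length 3, which is odd, so the graph is not bipartite.

No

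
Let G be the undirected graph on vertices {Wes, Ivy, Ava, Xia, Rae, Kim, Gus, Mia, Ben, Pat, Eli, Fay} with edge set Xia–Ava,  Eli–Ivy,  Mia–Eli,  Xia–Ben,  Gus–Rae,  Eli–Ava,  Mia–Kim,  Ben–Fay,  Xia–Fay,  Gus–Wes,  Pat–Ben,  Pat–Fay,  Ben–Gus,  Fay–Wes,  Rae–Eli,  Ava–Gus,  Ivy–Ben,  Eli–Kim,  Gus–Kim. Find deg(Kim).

3

Neighbors of Kim: Gus, Mia, Eli.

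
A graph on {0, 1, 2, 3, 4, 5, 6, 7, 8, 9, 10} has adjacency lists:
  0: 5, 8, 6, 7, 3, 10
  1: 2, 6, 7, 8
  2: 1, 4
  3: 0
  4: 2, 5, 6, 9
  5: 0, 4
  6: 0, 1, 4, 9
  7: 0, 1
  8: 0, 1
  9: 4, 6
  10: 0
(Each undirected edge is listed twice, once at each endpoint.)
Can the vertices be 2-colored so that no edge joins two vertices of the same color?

No

The cycle 6-9-4-6 has length 3, which is odd, so the graph is not bipartite.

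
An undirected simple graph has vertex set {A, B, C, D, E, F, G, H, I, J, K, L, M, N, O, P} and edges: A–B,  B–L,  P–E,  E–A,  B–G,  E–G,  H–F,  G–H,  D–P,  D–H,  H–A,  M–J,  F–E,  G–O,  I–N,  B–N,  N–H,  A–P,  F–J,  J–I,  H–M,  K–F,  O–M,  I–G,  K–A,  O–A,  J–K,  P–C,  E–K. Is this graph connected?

Yes

Starting from A and exploring outward reaches every vertex (A, B, H, K, O, P, E, L, G, N, D, M, F, J, C, I); the graph is connected.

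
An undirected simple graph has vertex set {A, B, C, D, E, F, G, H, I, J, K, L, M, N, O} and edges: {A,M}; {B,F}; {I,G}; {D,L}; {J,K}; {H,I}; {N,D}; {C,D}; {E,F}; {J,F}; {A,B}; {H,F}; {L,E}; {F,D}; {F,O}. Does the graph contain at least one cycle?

|V| = 15, |E| = 15, number of components = 1.
Since 15 > 15 - 1, a cycle must exist; for instance F-D-L-E-F.

Yes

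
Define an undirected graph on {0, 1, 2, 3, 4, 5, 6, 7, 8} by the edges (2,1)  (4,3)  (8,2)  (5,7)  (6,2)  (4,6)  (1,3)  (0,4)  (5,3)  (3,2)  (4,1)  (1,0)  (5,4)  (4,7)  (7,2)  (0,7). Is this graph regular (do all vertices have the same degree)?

Degrees: 0:3, 1:4, 2:5, 3:4, 4:6, 5:3, 6:2, 7:4, 8:1
Vertex 8 has degree 1 while 4 has degree 6, so the graph is not regular.

No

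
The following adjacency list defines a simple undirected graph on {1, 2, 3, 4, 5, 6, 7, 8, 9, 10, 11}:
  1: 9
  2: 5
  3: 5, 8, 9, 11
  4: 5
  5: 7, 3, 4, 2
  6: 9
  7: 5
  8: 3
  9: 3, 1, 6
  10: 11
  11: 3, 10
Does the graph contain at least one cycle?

No

|V| = 11, |E| = 10, number of components = 1.
A forest on 11 vertices with 1 component has exactly 10 edges, which matches — so no cycle.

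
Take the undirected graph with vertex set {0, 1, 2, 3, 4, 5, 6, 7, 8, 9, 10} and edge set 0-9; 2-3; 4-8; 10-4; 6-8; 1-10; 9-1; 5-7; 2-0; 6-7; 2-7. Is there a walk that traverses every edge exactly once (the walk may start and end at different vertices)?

No

Degrees: 0:2, 1:2, 2:3, 3:1, 4:2, 5:1, 6:2, 7:3, 8:2, 9:2, 10:2
Odd-degree vertices: 2, 3, 5, 7 (4 total).
With 4 odd-degree vertices (more than two), no single trail can use every edge.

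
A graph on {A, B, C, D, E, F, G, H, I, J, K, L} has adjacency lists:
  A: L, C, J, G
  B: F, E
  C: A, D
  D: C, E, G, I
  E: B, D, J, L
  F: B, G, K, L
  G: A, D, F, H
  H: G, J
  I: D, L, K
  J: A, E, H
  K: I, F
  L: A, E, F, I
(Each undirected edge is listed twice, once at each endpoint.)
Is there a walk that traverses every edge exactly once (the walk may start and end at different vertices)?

Degrees: A:4, B:2, C:2, D:4, E:4, F:4, G:4, H:2, I:3, J:3, K:2, L:4
Odd-degree vertices: I, J (2 total).
The non-isolated vertices are connected and exactly 2 have odd degree, so an Eulerian trail exists (from I to J).

Yes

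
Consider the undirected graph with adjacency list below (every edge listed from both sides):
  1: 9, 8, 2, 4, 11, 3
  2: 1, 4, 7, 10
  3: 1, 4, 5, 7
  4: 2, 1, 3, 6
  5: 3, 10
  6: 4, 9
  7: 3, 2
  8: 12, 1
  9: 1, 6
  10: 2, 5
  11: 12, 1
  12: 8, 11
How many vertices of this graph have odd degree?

0

Degrees: 1:6, 2:4, 3:4, 4:4, 5:2, 6:2, 7:2, 8:2, 9:2, 10:2, 11:2, 12:2
Odd-degree vertices: none.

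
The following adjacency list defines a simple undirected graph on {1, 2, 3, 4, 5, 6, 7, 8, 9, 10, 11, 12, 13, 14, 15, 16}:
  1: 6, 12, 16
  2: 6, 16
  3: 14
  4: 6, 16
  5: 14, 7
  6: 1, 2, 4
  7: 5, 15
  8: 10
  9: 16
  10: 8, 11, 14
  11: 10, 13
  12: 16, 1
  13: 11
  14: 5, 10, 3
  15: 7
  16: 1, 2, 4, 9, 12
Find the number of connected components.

2

Component: {1, 2, 4, 6, 9, 12, 16}
Component: {3, 5, 7, 8, 10, 11, 13, 14, 15}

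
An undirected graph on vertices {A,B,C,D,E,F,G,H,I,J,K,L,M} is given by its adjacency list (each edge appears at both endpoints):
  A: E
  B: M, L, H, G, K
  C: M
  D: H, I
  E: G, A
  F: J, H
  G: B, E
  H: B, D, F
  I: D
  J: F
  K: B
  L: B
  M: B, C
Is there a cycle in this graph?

No

The graph has 13 vertices, 12 edges, and 1 connected component.
Since 12 = 13 - 1, the graph is a forest and contains no cycle.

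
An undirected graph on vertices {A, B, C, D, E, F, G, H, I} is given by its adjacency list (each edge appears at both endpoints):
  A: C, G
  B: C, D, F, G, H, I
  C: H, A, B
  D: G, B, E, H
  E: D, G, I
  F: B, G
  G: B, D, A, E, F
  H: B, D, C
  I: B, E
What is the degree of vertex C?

Neighbors of C: A, B, H.

3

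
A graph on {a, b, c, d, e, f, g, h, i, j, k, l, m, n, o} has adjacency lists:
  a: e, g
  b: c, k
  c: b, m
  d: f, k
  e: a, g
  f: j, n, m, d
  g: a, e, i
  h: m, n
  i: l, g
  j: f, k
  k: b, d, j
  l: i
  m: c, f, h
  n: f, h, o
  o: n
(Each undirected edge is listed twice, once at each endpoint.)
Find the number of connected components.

Component: {a, e, g, i, l}
Component: {b, c, d, f, h, j, k, m, n, o}

2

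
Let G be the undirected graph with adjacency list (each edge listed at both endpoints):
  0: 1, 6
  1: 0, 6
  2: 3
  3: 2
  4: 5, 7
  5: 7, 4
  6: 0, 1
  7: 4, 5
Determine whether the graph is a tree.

No

|V| = 8, |E| = 7.
It is not connected, so it is not a tree.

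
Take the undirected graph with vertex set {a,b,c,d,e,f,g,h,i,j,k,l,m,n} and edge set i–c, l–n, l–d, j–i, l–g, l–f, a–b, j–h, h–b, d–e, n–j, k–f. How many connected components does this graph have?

2

Component: {m}
Component: {a, b, c, d, e, f, g, h, i, j, k, l, n}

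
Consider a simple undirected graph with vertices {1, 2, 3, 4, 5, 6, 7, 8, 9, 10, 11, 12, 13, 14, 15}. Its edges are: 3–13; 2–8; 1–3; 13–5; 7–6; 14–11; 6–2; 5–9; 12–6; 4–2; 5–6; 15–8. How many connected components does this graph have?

Component: {10}
Component: {11, 14}
Component: {1, 2, 3, 4, 5, 6, 7, 8, 9, 12, 13, 15}

3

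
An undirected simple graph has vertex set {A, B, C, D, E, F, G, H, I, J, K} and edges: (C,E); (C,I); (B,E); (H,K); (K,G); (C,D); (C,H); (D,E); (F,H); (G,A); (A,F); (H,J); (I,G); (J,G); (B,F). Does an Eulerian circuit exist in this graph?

No

Degrees: A:2, B:2, C:4, D:2, E:3, F:3, G:4, H:4, I:2, J:2, K:2
Vertices with odd degree: E, F. An Eulerian circuit requires all degrees even.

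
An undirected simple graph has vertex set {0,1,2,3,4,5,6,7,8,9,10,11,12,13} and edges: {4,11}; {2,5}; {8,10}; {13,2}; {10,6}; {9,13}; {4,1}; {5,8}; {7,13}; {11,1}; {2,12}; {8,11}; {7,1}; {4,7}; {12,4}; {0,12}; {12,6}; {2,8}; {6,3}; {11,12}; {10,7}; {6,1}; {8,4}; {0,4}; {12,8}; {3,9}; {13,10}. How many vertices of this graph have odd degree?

0

Degrees: 0:2, 1:4, 2:4, 3:2, 4:6, 5:2, 6:4, 7:4, 8:6, 9:2, 10:4, 11:4, 12:6, 13:4
Odd-degree vertices: none.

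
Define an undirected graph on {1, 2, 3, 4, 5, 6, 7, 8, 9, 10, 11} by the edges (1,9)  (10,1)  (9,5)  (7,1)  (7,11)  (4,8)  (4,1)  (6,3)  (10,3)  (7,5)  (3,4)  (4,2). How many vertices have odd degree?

Degrees: 1:4, 2:1, 3:3, 4:4, 5:2, 6:1, 7:3, 8:1, 9:2, 10:2, 11:1
Odd-degree vertices: 2, 3, 6, 7, 8, 11.

6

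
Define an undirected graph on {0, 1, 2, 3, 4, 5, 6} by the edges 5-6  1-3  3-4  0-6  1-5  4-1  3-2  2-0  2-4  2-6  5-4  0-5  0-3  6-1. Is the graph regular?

Yes

Degrees: 0:4, 1:4, 2:4, 3:4, 4:4, 5:4, 6:4
All degrees equal 4; the graph is regular.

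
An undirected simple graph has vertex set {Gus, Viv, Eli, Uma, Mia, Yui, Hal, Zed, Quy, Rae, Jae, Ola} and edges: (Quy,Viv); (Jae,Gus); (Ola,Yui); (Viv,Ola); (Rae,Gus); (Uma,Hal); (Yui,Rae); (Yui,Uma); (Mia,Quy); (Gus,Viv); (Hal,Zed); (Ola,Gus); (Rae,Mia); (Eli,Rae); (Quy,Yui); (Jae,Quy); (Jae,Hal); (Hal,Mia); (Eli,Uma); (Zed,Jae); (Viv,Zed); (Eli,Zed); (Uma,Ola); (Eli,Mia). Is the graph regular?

Yes

Degrees: Gus:4, Viv:4, Eli:4, Uma:4, Mia:4, Yui:4, Hal:4, Zed:4, Quy:4, Rae:4, Jae:4, Ola:4
All degrees equal 4; the graph is regular.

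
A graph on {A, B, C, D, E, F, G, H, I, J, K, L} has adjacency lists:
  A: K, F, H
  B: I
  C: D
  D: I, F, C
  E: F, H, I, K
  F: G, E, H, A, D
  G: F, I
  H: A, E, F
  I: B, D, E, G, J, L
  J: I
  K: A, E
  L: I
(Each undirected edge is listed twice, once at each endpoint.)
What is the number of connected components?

1

Component: {A, B, C, D, E, F, G, H, I, J, K, L}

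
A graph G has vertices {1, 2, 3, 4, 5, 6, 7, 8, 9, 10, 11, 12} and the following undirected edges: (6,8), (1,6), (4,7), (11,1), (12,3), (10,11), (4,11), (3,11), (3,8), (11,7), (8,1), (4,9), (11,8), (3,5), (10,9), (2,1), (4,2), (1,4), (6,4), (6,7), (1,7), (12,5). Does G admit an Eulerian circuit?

Degrees: 1:6, 2:2, 3:4, 4:6, 5:2, 6:4, 7:4, 8:4, 9:2, 10:2, 11:6, 12:2
All degrees are even and the non-isolated vertices are connected — an Eulerian circuit exists.

Yes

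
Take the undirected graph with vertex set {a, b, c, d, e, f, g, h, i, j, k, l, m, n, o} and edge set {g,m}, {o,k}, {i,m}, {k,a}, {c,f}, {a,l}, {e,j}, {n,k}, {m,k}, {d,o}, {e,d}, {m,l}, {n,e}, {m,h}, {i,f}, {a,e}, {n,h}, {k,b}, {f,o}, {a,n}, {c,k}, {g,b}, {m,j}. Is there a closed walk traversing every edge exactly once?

No

Degrees: a:4, b:2, c:2, d:2, e:4, f:3, g:2, h:2, i:2, j:2, k:6, l:2, m:6, n:4, o:3
Vertices with odd degree: f, o. An Eulerian circuit requires all degrees even.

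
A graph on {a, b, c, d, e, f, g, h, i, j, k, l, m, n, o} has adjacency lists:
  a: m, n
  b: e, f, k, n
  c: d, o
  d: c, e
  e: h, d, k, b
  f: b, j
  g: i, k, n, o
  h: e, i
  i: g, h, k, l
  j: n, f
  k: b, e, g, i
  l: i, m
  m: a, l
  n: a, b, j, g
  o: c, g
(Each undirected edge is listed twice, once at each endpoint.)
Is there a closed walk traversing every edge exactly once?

Degrees: a:2, b:4, c:2, d:2, e:4, f:2, g:4, h:2, i:4, j:2, k:4, l:2, m:2, n:4, o:2
All degrees are even and the non-isolated vertices are connected — an Eulerian circuit exists.

Yes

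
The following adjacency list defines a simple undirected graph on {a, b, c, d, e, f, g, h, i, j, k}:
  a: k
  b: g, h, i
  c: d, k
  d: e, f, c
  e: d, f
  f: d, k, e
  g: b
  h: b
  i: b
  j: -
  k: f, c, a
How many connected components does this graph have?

Component: {j}
Component: {b, g, h, i}
Component: {a, c, d, e, f, k}

3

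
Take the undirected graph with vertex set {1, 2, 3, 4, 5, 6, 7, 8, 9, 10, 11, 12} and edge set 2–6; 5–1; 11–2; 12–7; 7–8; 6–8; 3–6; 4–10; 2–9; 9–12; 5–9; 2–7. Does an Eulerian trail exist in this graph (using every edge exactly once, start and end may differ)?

Degrees: 1:1, 2:4, 3:1, 4:1, 5:2, 6:3, 7:3, 8:2, 9:3, 10:1, 11:1, 12:2
Odd-degree vertices: 1, 3, 4, 6, 7, 9, 10, 11 (8 total).
An Eulerian trail requires 0 or 2 odd-degree vertices; here there are 8.

No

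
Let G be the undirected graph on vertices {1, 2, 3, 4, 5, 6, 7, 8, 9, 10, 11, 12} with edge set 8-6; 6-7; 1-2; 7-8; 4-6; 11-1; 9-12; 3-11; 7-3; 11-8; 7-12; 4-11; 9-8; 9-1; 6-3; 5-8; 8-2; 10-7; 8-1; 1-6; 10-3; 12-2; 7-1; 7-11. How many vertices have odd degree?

8

Degrees: 1:6, 2:3, 3:4, 4:2, 5:1, 6:5, 7:7, 8:7, 9:3, 10:2, 11:5, 12:3
Odd-degree vertices: 2, 5, 6, 7, 8, 9, 11, 12.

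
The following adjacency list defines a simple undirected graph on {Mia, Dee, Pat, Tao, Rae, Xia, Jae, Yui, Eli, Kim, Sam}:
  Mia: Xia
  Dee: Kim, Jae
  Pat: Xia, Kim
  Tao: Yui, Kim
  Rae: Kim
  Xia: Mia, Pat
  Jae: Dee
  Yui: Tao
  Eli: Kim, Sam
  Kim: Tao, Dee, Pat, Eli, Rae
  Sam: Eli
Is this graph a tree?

The graph has 11 vertices and 10 edges.
Connected and |E| = |V| - 1, which characterizes a tree.

Yes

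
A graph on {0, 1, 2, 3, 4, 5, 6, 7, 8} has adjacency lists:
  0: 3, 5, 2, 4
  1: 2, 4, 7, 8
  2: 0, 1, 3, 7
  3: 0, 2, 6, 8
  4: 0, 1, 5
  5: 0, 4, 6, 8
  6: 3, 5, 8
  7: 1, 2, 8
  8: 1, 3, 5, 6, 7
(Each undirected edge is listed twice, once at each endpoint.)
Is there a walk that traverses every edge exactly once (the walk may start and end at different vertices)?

Degrees: 0:4, 1:4, 2:4, 3:4, 4:3, 5:4, 6:3, 7:3, 8:5
Odd-degree vertices: 4, 6, 7, 8 (4 total).
An Eulerian trail requires 0 or 2 odd-degree vertices; here there are 4.

No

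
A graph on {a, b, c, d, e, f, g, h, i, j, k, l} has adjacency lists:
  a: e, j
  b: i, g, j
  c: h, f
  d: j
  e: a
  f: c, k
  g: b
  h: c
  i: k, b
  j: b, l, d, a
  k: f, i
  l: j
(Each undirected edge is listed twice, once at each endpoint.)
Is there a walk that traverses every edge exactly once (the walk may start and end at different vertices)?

Degrees: a:2, b:3, c:2, d:1, e:1, f:2, g:1, h:1, i:2, j:4, k:2, l:1
Odd-degree vertices: b, d, e, g, h, l (6 total).
With 6 odd-degree vertices (more than two), no single trail can use every edge.

No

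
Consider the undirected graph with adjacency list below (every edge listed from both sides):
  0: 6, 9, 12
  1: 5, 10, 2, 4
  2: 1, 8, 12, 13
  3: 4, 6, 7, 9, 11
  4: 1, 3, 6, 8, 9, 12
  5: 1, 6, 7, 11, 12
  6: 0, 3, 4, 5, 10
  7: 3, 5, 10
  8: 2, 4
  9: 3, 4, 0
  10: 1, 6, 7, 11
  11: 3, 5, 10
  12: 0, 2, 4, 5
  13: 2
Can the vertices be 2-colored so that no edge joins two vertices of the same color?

The cycle 4-3-6-4 has length 3, which is odd, so the graph is not bipartite.

No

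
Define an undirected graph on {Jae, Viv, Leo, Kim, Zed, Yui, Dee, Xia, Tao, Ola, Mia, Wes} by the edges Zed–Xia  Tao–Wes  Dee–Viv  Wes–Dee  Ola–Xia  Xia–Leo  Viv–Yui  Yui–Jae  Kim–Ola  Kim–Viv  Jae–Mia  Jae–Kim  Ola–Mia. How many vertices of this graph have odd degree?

8

Degrees: Jae:3, Viv:3, Leo:1, Kim:3, Zed:1, Yui:2, Dee:2, Xia:3, Tao:1, Ola:3, Mia:2, Wes:2
Odd-degree vertices: Jae, Viv, Leo, Kim, Zed, Xia, Tao, Ola.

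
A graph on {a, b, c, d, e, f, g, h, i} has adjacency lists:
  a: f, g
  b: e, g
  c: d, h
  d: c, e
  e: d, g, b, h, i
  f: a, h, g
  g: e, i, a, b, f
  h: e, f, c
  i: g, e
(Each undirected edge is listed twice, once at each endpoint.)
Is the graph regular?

No

Degrees: a:2, b:2, c:2, d:2, e:5, f:3, g:5, h:3, i:2
Degrees are not all equal (e.g. deg(a)=2 but deg(e)=5); not regular.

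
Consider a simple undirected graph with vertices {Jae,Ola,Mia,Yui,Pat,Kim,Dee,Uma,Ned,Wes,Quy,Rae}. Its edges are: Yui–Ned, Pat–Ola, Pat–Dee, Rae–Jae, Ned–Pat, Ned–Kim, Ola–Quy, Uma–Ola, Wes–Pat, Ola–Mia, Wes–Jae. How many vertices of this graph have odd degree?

8

Degrees: Jae:2, Ola:4, Mia:1, Yui:1, Pat:4, Kim:1, Dee:1, Uma:1, Ned:3, Wes:2, Quy:1, Rae:1
Odd-degree vertices: Mia, Yui, Kim, Dee, Uma, Ned, Quy, Rae.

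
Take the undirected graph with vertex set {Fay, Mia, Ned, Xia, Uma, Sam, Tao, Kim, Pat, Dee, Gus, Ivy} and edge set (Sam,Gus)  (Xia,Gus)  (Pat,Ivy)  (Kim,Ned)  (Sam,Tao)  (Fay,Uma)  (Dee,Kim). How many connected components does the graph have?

Component: {Mia}
Component: {Fay, Uma}
Component: {Pat, Ivy}
Component: {Ned, Kim, Dee}
Component: {Xia, Sam, Tao, Gus}

5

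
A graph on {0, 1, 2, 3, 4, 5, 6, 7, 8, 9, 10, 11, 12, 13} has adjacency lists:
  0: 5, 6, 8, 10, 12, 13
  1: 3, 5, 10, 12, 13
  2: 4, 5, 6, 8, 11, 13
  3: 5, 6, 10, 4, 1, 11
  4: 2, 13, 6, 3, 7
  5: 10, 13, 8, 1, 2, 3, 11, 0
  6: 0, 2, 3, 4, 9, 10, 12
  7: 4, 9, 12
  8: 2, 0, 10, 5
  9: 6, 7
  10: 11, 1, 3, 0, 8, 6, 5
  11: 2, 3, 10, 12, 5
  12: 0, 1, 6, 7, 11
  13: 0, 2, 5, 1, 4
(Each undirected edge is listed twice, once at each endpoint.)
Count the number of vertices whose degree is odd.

8

Degrees: 0:6, 1:5, 2:6, 3:6, 4:5, 5:8, 6:7, 7:3, 8:4, 9:2, 10:7, 11:5, 12:5, 13:5
Odd-degree vertices: 1, 4, 6, 7, 10, 11, 12, 13.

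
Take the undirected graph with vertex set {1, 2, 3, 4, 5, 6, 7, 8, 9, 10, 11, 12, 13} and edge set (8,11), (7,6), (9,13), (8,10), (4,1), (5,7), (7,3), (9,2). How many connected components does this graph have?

Component: {12}
Component: {1, 4}
Component: {2, 9, 13}
Component: {8, 10, 11}
Component: {3, 5, 6, 7}

5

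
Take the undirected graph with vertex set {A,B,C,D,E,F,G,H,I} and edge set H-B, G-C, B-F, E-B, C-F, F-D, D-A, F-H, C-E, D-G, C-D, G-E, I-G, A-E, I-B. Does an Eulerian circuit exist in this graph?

Degrees: A:2, B:4, C:4, D:4, E:4, F:4, G:4, H:2, I:2
All degrees are even and the non-isolated vertices are connected — an Eulerian circuit exists.

Yes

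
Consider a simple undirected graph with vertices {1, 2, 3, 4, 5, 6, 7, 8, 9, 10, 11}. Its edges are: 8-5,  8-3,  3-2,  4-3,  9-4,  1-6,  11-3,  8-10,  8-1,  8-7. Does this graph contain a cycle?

No

|V| = 11, |E| = 10, number of components = 1.
A forest on 11 vertices with 1 component has exactly 10 edges, which matches — so no cycle.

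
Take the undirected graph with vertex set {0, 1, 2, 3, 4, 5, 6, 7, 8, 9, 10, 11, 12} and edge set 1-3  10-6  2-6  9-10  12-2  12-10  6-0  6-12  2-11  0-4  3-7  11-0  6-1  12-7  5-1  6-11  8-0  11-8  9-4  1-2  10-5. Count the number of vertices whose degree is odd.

0

Degrees: 0:4, 1:4, 2:4, 3:2, 4:2, 5:2, 6:6, 7:2, 8:2, 9:2, 10:4, 11:4, 12:4
Odd-degree vertices: none.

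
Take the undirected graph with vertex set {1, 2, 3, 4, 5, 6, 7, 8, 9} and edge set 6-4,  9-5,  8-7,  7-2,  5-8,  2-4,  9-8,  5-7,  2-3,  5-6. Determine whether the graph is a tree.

No

The graph has 9 vertices and 10 edges.
It is not connected, so it is not a tree.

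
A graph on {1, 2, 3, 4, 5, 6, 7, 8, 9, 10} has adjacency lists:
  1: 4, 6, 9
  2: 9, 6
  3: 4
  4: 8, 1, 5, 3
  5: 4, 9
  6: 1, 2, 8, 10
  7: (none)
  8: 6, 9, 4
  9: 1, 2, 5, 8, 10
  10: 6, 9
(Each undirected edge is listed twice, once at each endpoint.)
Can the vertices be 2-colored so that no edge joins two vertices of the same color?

Partition the vertices as {4, 6, 7, 9} vs {1, 2, 3, 5, 8, 10}. Each listed edge has one endpoint in each part, so the graph is bipartite.

Yes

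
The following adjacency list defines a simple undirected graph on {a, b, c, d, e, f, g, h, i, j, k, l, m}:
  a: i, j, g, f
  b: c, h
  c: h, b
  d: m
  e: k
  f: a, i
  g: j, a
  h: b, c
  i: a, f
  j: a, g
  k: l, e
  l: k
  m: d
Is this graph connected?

No

Component: {d, m}
Component: {b, c, h}
Component: {e, k, l}
Component: {a, f, g, i, j}
No edge joins these 4 groups, so the graph is disconnected.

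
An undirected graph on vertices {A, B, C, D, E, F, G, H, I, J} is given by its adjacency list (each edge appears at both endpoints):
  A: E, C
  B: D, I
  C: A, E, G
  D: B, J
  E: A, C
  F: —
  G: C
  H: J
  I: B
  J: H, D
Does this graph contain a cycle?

Yes

|V| = 10, |E| = 8, number of components = 3.
Since 8 > 10 - 3, a cycle must exist; for instance A-E-C-A.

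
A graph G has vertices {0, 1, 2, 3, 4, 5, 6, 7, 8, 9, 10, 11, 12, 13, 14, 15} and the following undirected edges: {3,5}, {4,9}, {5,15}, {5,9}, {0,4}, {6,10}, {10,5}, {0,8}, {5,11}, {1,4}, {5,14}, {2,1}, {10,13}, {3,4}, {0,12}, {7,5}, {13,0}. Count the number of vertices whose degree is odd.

Degrees: 0:4, 1:2, 2:1, 3:2, 4:4, 5:7, 6:1, 7:1, 8:1, 9:2, 10:3, 11:1, 12:1, 13:2, 14:1, 15:1
Odd-degree vertices: 2, 5, 6, 7, 8, 10, 11, 12, 14, 15.

10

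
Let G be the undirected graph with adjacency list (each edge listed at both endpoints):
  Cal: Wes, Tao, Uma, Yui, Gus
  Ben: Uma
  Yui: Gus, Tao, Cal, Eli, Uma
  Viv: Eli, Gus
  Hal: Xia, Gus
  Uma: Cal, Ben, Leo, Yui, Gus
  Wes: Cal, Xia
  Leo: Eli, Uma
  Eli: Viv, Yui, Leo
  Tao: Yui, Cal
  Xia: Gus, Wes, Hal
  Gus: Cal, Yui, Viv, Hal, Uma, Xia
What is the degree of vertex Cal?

Neighbors of Cal: Yui, Uma, Wes, Tao, Gus.

5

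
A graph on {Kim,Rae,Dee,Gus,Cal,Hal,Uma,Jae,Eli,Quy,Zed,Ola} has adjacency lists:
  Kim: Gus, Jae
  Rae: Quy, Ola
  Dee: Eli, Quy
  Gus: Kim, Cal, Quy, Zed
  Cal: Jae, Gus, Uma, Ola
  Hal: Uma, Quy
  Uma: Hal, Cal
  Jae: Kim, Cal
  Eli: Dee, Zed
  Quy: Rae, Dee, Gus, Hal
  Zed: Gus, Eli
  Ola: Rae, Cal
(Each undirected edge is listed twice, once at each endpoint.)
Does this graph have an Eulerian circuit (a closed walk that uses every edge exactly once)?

Yes

Degrees: Kim:2, Rae:2, Dee:2, Gus:4, Cal:4, Hal:2, Uma:2, Jae:2, Eli:2, Quy:4, Zed:2, Ola:2
Every vertex has even degree and the edges form a single connected piece, so an Eulerian circuit exists.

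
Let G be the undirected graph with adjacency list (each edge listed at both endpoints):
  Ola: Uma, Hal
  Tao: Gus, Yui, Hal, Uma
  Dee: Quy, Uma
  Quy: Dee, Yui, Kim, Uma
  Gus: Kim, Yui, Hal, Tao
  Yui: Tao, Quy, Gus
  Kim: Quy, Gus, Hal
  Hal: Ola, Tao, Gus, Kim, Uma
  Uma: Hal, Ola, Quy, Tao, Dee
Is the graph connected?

Yes

A breadth-first search from Ola visits Ola, Hal, Uma, Gus, Tao, Kim, Dee, Quy, Yui — all 9 vertices — so the graph is connected.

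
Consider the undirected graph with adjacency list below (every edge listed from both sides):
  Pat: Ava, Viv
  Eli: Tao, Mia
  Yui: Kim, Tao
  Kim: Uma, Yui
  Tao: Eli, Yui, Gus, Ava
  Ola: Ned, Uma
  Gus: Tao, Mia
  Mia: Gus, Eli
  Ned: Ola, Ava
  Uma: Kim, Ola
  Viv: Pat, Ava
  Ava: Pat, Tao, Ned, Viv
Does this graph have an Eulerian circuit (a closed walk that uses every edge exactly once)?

Yes

Degrees: Pat:2, Eli:2, Yui:2, Kim:2, Tao:4, Ola:2, Gus:2, Mia:2, Ned:2, Uma:2, Viv:2, Ava:4
All degrees are even and the non-isolated vertices are connected — an Eulerian circuit exists.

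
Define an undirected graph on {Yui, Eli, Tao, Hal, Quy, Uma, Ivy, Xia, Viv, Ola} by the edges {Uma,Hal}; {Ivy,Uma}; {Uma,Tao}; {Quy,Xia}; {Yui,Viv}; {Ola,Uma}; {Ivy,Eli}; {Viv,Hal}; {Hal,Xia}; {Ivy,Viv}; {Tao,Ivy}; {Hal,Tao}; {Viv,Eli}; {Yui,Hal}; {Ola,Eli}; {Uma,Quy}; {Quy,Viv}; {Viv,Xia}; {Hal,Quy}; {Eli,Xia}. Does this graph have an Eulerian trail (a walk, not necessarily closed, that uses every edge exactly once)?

Yes

Degrees: Yui:2, Eli:4, Tao:3, Hal:6, Quy:4, Uma:5, Ivy:4, Xia:4, Viv:6, Ola:2
Odd-degree vertices: Tao, Uma (2 total).
With 2 odd-degree vertices and all edges in one connected piece, an Eulerian trail exists (from Tao to Uma).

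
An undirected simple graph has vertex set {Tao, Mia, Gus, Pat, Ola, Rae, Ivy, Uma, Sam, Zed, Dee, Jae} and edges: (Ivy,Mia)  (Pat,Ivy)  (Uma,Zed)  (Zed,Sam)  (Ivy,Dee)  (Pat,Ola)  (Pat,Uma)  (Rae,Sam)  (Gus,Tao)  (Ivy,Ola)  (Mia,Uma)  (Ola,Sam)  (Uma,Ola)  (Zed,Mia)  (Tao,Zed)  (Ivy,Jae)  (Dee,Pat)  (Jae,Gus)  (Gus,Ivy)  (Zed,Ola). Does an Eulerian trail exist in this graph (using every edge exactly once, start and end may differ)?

Degrees: Tao:2, Mia:3, Gus:3, Pat:4, Ola:5, Rae:1, Ivy:6, Uma:4, Sam:3, Zed:5, Dee:2, Jae:2
Odd-degree vertices: Mia, Gus, Ola, Rae, Sam, Zed (6 total).
An Eulerian trail requires 0 or 2 odd-degree vertices; here there are 6.

No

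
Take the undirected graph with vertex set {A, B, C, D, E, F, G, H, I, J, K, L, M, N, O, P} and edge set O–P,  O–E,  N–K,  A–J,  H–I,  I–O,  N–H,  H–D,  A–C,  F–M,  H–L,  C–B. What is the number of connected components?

Component: {G}
Component: {F, M}
Component: {A, B, C, J}
Component: {D, E, H, I, K, L, N, O, P}

4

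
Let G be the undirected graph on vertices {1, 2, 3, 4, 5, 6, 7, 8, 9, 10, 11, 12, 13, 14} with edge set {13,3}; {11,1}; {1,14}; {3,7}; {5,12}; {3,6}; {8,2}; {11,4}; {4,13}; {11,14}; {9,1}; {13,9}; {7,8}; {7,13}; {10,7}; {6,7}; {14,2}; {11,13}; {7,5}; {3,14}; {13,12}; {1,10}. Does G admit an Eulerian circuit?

Degrees: 1:4, 2:2, 3:4, 4:2, 5:2, 6:2, 7:6, 8:2, 9:2, 10:2, 11:4, 12:2, 13:6, 14:4
All degrees are even and the non-isolated vertices are connected — an Eulerian circuit exists.

Yes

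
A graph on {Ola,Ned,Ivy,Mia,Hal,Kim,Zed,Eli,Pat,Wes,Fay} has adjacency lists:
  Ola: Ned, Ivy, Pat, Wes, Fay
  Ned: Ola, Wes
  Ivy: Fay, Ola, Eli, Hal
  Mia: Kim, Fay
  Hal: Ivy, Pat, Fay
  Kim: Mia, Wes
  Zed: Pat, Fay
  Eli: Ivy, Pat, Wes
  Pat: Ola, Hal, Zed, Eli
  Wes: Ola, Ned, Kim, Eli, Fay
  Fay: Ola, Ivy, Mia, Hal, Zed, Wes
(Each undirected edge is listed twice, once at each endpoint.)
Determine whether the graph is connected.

Starting from Ola and exploring outward reaches every vertex (Ola, Fay, Pat, Wes, Ned, Ivy, Mia, Zed, Hal, Eli, Kim); the graph is connected.

Yes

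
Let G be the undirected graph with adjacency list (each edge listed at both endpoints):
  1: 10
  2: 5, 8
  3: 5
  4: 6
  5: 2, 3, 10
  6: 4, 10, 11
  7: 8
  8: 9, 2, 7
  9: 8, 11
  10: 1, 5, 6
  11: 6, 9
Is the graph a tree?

The graph has 11 vertices and 11 edges.
A tree on 11 vertices has exactly 10 edges; this graph has 11, so it contains a cycle and is not a tree.

No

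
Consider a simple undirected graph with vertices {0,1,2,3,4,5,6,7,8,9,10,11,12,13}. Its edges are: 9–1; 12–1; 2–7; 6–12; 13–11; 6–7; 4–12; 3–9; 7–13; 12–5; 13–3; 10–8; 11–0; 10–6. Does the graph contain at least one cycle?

The graph has 14 vertices, 14 edges, and 1 connected component.
Since 14 > 14 - 1, a cycle must exist; for instance 13-7-6-12-1-9-3-13.

Yes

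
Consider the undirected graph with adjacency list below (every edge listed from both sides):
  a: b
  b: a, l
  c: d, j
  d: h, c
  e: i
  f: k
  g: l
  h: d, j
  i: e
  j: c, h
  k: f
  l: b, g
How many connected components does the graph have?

4

Component: {e, i}
Component: {f, k}
Component: {a, b, g, l}
Component: {c, d, h, j}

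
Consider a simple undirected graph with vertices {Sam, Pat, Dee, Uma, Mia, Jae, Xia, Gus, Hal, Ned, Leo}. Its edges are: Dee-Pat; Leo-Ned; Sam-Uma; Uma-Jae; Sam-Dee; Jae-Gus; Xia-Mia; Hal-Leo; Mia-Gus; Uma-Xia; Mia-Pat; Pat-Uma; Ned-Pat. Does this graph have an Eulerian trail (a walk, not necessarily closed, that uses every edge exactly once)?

Degrees: Sam:2, Pat:4, Dee:2, Uma:4, Mia:3, Jae:2, Xia:2, Gus:2, Hal:1, Ned:2, Leo:2
Odd-degree vertices: Mia, Hal (2 total).
With 2 odd-degree vertices and all edges in one connected piece, an Eulerian trail exists (from Mia to Hal).

Yes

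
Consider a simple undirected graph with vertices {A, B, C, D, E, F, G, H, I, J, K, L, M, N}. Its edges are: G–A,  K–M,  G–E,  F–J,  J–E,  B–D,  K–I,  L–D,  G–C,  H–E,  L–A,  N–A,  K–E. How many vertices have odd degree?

10

Degrees: A:3, B:1, C:1, D:2, E:4, F:1, G:3, H:1, I:1, J:2, K:3, L:2, M:1, N:1
Odd-degree vertices: A, B, C, F, G, H, I, K, M, N.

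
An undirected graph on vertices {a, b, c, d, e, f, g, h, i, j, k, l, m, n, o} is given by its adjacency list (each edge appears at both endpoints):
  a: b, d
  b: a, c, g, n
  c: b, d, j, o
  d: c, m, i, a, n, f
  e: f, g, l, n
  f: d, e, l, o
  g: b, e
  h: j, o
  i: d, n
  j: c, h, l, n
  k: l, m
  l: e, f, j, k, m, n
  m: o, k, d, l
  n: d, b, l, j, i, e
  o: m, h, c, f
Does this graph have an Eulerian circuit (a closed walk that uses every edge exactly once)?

Degrees: a:2, b:4, c:4, d:6, e:4, f:4, g:2, h:2, i:2, j:4, k:2, l:6, m:4, n:6, o:4
All degrees are even and the non-isolated vertices are connected — an Eulerian circuit exists.

Yes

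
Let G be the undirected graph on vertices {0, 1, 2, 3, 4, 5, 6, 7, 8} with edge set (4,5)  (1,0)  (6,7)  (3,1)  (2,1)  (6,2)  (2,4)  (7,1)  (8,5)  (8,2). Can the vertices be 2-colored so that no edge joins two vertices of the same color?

Yes

Partition the vertices as {1, 4, 6, 8} vs {0, 2, 3, 5, 7}. Each listed edge has one endpoint in each part, so the graph is bipartite.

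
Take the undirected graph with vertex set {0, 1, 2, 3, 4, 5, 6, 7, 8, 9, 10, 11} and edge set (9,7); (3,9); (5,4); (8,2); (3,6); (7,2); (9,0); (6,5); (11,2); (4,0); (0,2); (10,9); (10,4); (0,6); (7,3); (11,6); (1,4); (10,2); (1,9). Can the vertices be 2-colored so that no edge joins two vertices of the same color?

3-7-9-3 is an odd cycle (length 3), and a bipartite graph can contain only even cycles.

No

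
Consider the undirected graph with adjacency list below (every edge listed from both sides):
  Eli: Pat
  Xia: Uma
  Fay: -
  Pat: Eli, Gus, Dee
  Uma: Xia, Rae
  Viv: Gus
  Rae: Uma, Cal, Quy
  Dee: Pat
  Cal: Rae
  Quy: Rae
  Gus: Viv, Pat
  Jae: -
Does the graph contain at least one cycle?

The graph has 12 vertices, 8 edges, and 4 connected components.
A forest on 12 vertices with 4 components has exactly 8 edges, which matches — so no cycle.

No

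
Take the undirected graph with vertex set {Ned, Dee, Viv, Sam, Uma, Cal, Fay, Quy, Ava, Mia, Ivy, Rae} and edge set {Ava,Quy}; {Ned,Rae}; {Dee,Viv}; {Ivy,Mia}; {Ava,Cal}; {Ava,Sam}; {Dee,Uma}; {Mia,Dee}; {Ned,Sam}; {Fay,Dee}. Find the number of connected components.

Component: {Ned, Sam, Cal, Quy, Ava, Rae}
Component: {Dee, Viv, Uma, Fay, Mia, Ivy}

2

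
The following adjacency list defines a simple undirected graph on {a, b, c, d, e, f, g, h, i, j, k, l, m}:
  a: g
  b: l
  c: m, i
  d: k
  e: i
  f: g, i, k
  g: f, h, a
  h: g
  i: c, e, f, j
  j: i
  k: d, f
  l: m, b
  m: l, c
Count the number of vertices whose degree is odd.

Degrees: a:1, b:1, c:2, d:1, e:1, f:3, g:3, h:1, i:4, j:1, k:2, l:2, m:2
Odd-degree vertices: a, b, d, e, f, g, h, j.

8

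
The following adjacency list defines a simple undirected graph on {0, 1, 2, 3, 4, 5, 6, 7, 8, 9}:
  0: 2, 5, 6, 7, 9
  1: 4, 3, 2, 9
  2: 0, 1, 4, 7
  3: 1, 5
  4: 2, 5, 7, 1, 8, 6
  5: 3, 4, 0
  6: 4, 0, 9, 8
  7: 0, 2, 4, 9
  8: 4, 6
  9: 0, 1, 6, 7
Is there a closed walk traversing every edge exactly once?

Degrees: 0:5, 1:4, 2:4, 3:2, 4:6, 5:3, 6:4, 7:4, 8:2, 9:4
Vertices with odd degree: 0, 5. An Eulerian circuit requires all degrees even.

No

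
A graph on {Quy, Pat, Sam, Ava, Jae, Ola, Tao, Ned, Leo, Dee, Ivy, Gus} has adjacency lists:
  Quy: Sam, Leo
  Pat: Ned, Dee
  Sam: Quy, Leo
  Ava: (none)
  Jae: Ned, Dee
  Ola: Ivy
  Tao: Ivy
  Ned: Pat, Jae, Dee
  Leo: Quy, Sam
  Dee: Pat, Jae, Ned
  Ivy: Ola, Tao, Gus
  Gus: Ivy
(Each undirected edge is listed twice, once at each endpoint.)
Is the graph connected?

No

Component: {Ava}
Component: {Quy, Sam, Leo}
Component: {Pat, Jae, Ned, Dee}
Component: {Ola, Tao, Ivy, Gus}
No edge joins these 4 groups, so the graph is disconnected.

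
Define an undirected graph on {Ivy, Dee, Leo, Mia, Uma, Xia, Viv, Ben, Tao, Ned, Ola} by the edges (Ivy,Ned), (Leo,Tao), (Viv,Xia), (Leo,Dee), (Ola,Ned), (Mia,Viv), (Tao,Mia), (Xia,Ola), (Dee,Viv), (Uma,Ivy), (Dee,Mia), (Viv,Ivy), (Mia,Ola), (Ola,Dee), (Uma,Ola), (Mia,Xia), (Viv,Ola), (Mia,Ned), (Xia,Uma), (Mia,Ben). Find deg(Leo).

Neighbors of Leo: Dee, Tao.

2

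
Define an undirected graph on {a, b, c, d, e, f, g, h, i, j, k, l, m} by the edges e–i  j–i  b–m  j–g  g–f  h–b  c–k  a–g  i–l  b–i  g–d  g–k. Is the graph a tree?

Yes

|V| = 13, |E| = 12.
Connected and |E| = |V| - 1, which characterizes a tree.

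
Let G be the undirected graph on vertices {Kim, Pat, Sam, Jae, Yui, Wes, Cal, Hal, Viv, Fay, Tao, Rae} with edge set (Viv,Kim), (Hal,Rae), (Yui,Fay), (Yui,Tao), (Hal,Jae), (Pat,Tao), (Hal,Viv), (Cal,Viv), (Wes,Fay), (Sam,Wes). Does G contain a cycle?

No

The graph has 12 vertices, 10 edges, and 2 connected components.
A forest on 12 vertices with 2 components has exactly 10 edges, which matches — so no cycle.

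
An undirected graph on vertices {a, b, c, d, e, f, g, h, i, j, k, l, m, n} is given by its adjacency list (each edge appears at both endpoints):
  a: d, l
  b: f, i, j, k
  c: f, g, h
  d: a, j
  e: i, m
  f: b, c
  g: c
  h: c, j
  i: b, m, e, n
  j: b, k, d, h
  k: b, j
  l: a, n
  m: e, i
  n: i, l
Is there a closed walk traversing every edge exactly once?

No

Degrees: a:2, b:4, c:3, d:2, e:2, f:2, g:1, h:2, i:4, j:4, k:2, l:2, m:2, n:2
Vertices with odd degree: c, g. An Eulerian circuit requires all degrees even.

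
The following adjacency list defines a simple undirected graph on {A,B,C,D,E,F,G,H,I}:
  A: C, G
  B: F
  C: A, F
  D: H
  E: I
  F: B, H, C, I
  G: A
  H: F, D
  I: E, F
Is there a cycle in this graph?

The graph has 9 vertices, 8 edges, and 1 connected component.
A forest on 9 vertices with 1 component has exactly 8 edges, which matches — so no cycle.

No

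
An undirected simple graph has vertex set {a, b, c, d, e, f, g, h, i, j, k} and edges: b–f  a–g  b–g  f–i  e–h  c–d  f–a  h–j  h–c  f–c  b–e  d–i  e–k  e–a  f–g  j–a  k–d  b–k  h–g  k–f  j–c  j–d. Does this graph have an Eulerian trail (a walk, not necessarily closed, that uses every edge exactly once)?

Degrees: a:4, b:4, c:4, d:4, e:4, f:6, g:4, h:4, i:2, j:4, k:4
Odd-degree vertices: none (0 total).
With 0 odd-degree vertices and all edges in one connected piece, an Eulerian trail exists.

Yes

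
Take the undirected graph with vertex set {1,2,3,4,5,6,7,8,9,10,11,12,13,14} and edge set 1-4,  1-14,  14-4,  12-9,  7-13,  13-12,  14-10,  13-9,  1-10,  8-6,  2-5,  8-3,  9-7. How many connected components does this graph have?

Component: {11}
Component: {2, 5}
Component: {3, 6, 8}
Component: {1, 4, 10, 14}
Component: {7, 9, 12, 13}

5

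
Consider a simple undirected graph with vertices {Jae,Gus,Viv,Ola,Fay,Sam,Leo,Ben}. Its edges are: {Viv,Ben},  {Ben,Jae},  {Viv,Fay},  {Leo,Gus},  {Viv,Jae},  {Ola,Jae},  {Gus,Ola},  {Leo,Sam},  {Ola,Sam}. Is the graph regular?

No

Degrees: Jae:3, Gus:2, Viv:3, Ola:3, Fay:1, Sam:2, Leo:2, Ben:2
Vertex Fay has degree 1 while Jae has degree 3, so the graph is not regular.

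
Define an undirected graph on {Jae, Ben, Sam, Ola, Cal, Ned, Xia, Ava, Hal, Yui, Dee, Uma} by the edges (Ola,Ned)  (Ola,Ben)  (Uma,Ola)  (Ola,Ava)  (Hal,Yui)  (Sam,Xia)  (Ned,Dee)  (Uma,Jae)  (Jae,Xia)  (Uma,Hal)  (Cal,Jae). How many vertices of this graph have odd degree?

8

Degrees: Jae:3, Ben:1, Sam:1, Ola:4, Cal:1, Ned:2, Xia:2, Ava:1, Hal:2, Yui:1, Dee:1, Uma:3
Odd-degree vertices: Jae, Ben, Sam, Cal, Ava, Yui, Dee, Uma.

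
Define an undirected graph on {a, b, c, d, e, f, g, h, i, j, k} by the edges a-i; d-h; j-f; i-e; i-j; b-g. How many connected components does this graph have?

5

Component: {c}
Component: {k}
Component: {b, g}
Component: {d, h}
Component: {a, e, f, i, j}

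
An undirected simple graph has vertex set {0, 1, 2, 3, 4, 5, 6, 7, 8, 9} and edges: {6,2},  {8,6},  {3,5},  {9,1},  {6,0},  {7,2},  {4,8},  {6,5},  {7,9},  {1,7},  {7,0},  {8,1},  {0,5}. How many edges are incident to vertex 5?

3

Neighbors of 5: 0, 3, 6.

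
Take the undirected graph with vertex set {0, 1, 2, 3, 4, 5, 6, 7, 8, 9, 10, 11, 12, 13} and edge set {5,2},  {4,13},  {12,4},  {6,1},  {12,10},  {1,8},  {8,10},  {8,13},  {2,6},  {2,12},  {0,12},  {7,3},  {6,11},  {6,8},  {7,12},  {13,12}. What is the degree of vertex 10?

Neighbors of 10: 8, 12.

2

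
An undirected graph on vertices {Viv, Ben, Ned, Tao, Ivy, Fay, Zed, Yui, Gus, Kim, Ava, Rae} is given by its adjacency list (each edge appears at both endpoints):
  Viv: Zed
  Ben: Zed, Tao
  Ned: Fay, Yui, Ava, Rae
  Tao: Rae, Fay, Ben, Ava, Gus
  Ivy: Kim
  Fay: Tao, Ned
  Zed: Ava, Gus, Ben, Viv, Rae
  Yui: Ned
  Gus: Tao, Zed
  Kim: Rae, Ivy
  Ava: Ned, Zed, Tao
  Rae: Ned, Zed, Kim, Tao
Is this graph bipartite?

Yes

Partition the vertices as {Ned, Tao, Zed, Kim} vs {Viv, Ben, Ivy, Fay, Yui, Gus, Ava, Rae}. Each listed edge has one endpoint in each part, so the graph is bipartite.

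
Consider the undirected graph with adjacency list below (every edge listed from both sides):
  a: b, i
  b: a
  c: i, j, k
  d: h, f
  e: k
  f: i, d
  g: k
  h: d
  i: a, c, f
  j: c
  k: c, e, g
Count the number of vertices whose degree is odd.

8

Degrees: a:2, b:1, c:3, d:2, e:1, f:2, g:1, h:1, i:3, j:1, k:3
Odd-degree vertices: b, c, e, g, h, i, j, k.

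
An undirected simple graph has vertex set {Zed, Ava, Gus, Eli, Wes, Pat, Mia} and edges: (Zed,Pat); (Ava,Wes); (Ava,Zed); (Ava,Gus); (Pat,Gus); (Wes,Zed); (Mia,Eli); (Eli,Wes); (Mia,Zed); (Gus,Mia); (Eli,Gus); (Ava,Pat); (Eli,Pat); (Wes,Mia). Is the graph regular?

Yes

Degrees: Zed:4, Ava:4, Gus:4, Eli:4, Wes:4, Pat:4, Mia:4
All degrees equal 4; the graph is regular.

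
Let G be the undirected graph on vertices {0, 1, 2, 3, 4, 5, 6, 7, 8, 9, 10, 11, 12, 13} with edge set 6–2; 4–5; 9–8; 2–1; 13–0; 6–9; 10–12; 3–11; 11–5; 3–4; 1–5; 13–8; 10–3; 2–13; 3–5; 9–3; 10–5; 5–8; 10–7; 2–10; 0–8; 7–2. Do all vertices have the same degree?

No

Degrees: 0:2, 1:2, 2:5, 3:5, 4:2, 5:6, 6:2, 7:2, 8:4, 9:3, 10:5, 11:2, 12:1, 13:3
Vertex 12 has degree 1 while 5 has degree 6, so the graph is not regular.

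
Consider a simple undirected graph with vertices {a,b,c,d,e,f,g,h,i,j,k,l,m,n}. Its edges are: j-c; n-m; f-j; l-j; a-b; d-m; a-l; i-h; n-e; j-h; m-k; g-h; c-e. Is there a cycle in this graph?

The graph has 14 vertices, 13 edges, and 1 connected component.
Since 13 = 14 - 1, the graph is a forest and contains no cycle.

No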